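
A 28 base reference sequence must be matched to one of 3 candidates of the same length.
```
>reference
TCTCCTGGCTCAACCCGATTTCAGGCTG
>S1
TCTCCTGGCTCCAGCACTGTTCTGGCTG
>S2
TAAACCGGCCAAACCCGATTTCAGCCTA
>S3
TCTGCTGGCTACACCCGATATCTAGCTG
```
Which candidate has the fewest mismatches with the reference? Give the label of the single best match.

Hamming distances to reference — S1: 7; S2: 8; S3: 6.
Smallest is S3 with 6 mismatches.

S3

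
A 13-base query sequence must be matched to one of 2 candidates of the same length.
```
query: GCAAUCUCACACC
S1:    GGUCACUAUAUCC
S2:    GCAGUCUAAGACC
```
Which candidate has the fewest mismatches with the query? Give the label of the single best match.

S2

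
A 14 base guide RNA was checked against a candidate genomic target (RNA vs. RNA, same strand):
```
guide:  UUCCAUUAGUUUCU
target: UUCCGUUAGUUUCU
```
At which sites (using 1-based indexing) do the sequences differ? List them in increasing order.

5

Scanning 1-based: 5: A/G.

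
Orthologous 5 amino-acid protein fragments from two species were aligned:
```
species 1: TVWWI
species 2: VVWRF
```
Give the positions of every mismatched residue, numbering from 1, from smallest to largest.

1, 4, 5

Scanning 1-based: 1: T/V; 4: W/R; 5: I/F.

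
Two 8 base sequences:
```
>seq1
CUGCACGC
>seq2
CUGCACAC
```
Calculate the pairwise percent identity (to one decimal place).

Mismatch at position 7 (1-based): 1 of 8.
Identical positions: 7/8 = 87.5% → 87.5%.

87.5%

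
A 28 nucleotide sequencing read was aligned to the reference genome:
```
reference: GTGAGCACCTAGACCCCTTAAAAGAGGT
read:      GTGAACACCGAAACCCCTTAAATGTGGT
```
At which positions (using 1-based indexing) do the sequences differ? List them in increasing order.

5, 10, 12, 23, 25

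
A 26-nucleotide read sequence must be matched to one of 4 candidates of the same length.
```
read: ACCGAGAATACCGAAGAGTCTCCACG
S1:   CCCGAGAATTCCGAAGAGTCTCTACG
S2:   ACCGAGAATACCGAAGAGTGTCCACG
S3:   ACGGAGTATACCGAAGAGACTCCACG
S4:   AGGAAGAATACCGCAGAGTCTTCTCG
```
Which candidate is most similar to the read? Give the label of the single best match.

Hamming distances to read — S1: 3; S2: 1; S3: 3; S4: 6.
Smallest is S2 with 1 mismatch.

S2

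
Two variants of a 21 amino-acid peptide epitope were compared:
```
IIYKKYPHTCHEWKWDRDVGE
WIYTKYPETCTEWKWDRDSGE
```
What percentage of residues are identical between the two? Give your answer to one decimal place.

76.2%

5 positions differ (1, 4, 8, 11, 19), so 16 of 21 match: 16/21 = 76.19%.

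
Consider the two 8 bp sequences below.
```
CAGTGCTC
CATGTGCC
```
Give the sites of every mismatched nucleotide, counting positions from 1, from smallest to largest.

Scanning 1-based: 3: G/T; 4: T/G; 5: G/T; 6: C/G; 7: T/C.

3, 4, 5, 6, 7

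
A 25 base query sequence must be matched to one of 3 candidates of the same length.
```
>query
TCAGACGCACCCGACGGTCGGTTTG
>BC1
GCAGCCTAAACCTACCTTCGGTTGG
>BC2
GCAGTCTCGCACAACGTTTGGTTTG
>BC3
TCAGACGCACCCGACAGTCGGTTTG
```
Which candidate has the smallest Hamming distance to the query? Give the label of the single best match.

BC3

Hamming distances to query — BC1: 9; BC2: 8; BC3: 1.
Smallest is BC3 with 1 mismatch.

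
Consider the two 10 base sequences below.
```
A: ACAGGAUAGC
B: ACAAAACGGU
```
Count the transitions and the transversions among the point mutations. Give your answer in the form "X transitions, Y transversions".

Mismatches (1-based):
base 4: G→A (purine→purine, transition)
base 5: G→A (purine→purine, transition)
base 7: U→C (pyrimidine→pyrimidine, transition)
base 8: A→G (purine→purine, transition)
base 10: C→U (pyrimidine→pyrimidine, transition)

5 transitions, 0 transversions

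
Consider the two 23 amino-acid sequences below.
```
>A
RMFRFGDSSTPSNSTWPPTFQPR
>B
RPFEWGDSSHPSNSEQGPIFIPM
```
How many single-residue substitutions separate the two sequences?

Comparing position by position, 10 residues differ: 2 (M/P), 4 (R/E), 5 (F/W), 10 (T/H), 15 (T/E), 16 (W/Q), 17 (P/G), 19 (T/I), 21 (Q/I), 23 (R/M).

10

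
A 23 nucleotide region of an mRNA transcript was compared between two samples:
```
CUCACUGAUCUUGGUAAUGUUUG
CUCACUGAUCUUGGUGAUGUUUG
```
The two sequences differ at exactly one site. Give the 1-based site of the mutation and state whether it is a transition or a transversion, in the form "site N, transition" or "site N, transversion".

site 16, transition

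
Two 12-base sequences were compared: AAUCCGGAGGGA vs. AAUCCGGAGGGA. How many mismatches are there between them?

No positions differ; the sequences are identical.

0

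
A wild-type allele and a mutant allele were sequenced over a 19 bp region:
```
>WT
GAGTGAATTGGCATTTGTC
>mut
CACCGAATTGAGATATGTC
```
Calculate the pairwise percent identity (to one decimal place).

68.4%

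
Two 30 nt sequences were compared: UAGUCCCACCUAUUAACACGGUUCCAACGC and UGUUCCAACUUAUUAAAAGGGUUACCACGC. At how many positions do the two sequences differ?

8

The sequences differ at positions 2, 3, 7, 10, 17, 19, 24, 26 (1-based) — 8 in total.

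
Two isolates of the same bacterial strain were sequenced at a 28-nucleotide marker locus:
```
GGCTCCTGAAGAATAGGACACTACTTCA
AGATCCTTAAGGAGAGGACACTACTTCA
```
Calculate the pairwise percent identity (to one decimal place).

82.1%

Mismatches at positions 1, 3, 8, 12, 14 (1-based): 5 of 28.
Identical positions: 23/28 = 82.14% → 82.1%.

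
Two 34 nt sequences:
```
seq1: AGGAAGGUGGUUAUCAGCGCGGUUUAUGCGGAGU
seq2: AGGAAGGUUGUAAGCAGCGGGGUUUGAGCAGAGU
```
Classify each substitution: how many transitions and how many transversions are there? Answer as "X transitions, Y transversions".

Mismatches (1-based):
base 9: G→U (purine→pyrimidine, transversion)
base 12: U→A (pyrimidine→purine, transversion)
base 14: U→G (pyrimidine→purine, transversion)
base 20: C→G (pyrimidine→purine, transversion)
base 26: A→G (purine→purine, transition)
base 27: U→A (pyrimidine→purine, transversion)
base 30: G→A (purine→purine, transition)

2 transitions, 5 transversions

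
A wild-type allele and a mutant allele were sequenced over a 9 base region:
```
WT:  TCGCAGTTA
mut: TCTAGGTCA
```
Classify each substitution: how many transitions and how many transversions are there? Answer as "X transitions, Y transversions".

Transitions (purine↔purine or pyrimidine↔pyrimidine): 5 A→G, 8 T→C.
Transversions (purine↔pyrimidine): 3 G→T, 4 C→A.

2 transitions, 2 transversions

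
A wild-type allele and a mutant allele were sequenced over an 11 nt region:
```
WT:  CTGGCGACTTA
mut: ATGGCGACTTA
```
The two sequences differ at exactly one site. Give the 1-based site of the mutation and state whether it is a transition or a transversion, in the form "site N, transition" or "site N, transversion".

Site 1 changes C→A. C is a pyrimidine and A is a purine, so this is a transversion.

site 1, transversion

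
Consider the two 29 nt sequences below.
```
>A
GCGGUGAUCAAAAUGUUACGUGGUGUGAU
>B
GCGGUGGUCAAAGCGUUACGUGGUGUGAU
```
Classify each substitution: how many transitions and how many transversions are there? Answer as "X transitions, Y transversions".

3 transitions, 0 transversions

Mismatches (1-based):
site 7: A→G (purine→purine, transition)
site 13: A→G (purine→purine, transition)
site 14: U→C (pyrimidine→pyrimidine, transition)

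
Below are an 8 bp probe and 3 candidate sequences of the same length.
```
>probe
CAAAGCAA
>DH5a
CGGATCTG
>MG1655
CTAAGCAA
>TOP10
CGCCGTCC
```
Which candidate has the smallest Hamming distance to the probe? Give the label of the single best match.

MG1655

Hamming distances to probe — DH5a: 5; MG1655: 1; TOP10: 6.
Smallest is MG1655 with 1 mismatch.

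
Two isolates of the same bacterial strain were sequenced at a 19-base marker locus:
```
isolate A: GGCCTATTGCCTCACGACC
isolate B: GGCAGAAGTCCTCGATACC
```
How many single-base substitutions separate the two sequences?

Comparing position by position, 8 bases differ: 4 (C/A), 5 (T/G), 7 (T/A), 8 (T/G), 9 (G/T), 14 (A/G), 15 (C/A), 16 (G/T).

8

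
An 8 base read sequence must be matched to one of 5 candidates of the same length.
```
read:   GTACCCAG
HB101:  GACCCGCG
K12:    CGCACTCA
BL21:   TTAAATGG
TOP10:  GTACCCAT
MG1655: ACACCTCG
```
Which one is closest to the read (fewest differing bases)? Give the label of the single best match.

TOP10

HB101 differs at 4 bases; K12 differs at 7 bases; BL21 differs at 5 bases; TOP10 differs at 1 base; MG1655 differs at 4 bases. The closest is TOP10.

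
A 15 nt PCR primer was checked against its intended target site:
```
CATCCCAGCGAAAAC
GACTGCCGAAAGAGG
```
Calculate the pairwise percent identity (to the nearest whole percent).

Mismatches at positions 1, 3, 4, 5, 7, 9, 10, 12, 14, 15 (1-based): 10 of 15.
Identical positions: 5/15 = 33.33% → 33%.

33%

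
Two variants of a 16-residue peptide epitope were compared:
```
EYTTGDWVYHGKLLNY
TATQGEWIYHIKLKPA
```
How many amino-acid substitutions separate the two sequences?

Comparing position by position, 9 residues differ: 1 (E/T), 2 (Y/A), 4 (T/Q), 6 (D/E), 8 (V/I), 11 (G/I), 14 (L/K), 15 (N/P), 16 (Y/A).

9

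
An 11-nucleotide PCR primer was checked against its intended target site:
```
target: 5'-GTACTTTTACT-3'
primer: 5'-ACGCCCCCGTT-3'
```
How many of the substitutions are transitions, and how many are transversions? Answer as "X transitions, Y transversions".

9 transitions, 0 transversions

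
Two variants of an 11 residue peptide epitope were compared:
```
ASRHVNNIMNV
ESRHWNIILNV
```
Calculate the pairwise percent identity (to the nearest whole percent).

Mismatches at positions 1, 5, 7, 9 (1-based): 4 of 11.
Identical positions: 7/11 = 63.64% → 64%.

64%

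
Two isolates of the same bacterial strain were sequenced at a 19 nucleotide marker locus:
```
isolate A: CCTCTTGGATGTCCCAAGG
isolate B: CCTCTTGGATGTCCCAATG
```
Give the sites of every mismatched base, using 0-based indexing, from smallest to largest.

Scanning 0-based: 17: G/T.

17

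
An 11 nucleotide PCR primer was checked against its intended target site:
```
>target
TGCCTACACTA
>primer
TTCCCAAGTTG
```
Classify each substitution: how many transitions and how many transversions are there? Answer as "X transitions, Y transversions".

Mismatches (1-based):
base 2: G→T (purine→pyrimidine, transversion)
base 5: T→C (pyrimidine→pyrimidine, transition)
base 7: C→A (pyrimidine→purine, transversion)
base 8: A→G (purine→purine, transition)
base 9: C→T (pyrimidine→pyrimidine, transition)
base 11: A→G (purine→purine, transition)

4 transitions, 2 transversions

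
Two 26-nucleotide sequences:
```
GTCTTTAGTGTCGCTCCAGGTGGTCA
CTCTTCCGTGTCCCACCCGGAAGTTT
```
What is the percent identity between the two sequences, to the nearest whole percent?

Mismatches at positions 1, 6, 7, 13, 15, 18, 21, 22, 25, 26 (1-based): 10 of 26.
Identical positions: 16/26 = 61.54% → 62%.

62%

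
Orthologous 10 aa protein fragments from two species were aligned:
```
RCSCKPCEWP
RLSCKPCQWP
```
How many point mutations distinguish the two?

2

The sequences differ at positions 2, 8 (1-based) — 2 in total.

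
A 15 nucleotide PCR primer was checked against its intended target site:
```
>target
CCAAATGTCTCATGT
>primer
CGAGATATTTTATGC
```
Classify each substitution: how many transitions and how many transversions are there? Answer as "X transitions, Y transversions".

5 transitions, 1 transversion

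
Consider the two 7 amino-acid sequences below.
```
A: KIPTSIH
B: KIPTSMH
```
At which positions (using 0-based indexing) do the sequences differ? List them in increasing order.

5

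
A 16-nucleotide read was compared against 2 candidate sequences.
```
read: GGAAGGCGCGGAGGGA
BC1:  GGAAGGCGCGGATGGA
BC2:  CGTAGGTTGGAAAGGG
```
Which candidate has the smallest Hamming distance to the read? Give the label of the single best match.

Hamming distances to read — BC1: 1; BC2: 8.
Smallest is BC1 with 1 mismatch.

BC1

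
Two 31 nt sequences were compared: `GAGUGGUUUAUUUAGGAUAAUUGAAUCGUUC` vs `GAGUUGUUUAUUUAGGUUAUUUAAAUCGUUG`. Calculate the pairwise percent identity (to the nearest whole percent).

84%

Mismatches at positions 5, 17, 20, 23, 31 (1-based): 5 of 31.
Identical positions: 26/31 = 83.87% → 84%.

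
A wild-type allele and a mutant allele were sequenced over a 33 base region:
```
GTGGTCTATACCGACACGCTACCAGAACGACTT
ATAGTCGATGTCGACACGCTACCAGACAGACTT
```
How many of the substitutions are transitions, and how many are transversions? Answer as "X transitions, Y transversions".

Transitions (purine↔purine or pyrimidine↔pyrimidine): 1 G→A, 3 G→A, 10 A→G, 11 C→T.
Transversions (purine↔pyrimidine): 7 T→G, 27 A→C, 28 C→A.

4 transitions, 3 transversions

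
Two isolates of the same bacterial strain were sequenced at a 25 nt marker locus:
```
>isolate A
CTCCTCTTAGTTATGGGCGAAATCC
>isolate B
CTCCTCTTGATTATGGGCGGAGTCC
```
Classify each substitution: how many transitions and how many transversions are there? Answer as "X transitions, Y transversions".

4 transitions, 0 transversions

Transitions (purine↔purine or pyrimidine↔pyrimidine): 9 A→G, 10 G→A, 20 A→G, 22 A→G.
Transversions (purine↔pyrimidine): none.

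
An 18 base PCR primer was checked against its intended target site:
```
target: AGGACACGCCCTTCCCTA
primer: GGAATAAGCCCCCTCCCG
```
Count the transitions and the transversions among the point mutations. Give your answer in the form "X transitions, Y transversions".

8 transitions, 1 transversion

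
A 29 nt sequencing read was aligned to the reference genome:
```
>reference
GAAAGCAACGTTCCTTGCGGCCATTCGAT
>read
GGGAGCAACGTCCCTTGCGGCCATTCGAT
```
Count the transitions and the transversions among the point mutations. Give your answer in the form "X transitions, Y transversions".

Mismatches (1-based):
site 2: A→G (purine→purine, transition)
site 3: A→G (purine→purine, transition)
site 12: T→C (pyrimidine→pyrimidine, transition)

3 transitions, 0 transversions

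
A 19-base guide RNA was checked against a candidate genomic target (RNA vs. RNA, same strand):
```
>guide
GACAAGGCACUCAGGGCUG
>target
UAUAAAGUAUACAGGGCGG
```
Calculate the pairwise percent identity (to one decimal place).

63.2%

7 positions differ (1, 3, 6, 8, 10, 11, 18), so 12 of 19 match: 12/19 = 63.16%.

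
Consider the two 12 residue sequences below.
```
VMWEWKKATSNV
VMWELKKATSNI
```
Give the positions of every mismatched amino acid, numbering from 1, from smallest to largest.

5, 12

Scanning 1-based: 5: W/L; 12: V/I.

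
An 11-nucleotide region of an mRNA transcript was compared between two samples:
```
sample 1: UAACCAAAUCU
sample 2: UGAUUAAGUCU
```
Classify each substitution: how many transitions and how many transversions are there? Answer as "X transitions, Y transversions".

Transitions (purine↔purine or pyrimidine↔pyrimidine): 2 A→G, 4 C→U, 5 C→U, 8 A→G.
Transversions (purine↔pyrimidine): none.

4 transitions, 0 transversions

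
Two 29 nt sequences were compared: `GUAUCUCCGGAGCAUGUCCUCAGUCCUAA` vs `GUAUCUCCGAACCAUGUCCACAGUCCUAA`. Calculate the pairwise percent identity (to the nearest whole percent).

3 positions differ (10, 12, 20), so 26 of 29 match: 26/29 = 89.66%.

90%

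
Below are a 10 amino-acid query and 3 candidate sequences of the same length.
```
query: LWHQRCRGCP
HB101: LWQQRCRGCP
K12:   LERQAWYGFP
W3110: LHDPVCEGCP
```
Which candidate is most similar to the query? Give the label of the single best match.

Hamming distances to query — HB101: 1; K12: 6; W3110: 5.
Smallest is HB101 with 1 mismatch.

HB101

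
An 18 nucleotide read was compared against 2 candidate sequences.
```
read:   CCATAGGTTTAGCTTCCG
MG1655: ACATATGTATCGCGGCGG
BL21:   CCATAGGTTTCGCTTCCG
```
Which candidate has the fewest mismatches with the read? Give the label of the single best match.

Hamming distances to read — MG1655: 7; BL21: 1.
Smallest is BL21 with 1 mismatch.

BL21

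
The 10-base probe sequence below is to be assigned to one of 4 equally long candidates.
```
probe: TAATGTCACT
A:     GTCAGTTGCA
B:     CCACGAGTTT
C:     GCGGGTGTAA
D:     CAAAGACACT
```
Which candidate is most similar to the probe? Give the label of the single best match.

D

Hamming distances to probe — A: 7; B: 7; C: 8; D: 3.
Smallest is D with 3 mismatches.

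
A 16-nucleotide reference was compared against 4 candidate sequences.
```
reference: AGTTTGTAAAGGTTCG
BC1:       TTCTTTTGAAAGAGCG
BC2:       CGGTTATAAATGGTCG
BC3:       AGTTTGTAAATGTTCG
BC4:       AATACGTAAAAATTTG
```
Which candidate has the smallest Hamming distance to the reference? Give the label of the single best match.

BC1 differs at 8 sites; BC2 differs at 5 sites; BC3 differs at 1 site; BC4 differs at 6 sites. The closest is BC3.

BC3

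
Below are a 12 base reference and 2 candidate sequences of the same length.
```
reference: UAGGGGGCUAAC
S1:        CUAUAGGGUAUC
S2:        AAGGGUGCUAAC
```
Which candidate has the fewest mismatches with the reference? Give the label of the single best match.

S1 differs at 7 positions; S2 differs at 2 positions. The closest is S2.

S2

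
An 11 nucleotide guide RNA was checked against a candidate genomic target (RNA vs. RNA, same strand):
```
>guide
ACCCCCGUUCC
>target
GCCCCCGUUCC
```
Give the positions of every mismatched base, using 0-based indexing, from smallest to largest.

0

Differences at position 0 (A→G).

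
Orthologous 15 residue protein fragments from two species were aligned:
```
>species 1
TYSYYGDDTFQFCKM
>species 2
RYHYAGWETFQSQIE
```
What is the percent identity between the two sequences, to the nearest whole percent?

40%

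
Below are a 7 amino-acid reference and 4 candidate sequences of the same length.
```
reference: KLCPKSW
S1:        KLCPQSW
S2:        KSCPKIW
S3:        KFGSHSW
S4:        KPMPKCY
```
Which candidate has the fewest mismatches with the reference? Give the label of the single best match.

Hamming distances to reference — S1: 1; S2: 2; S3: 4; S4: 4.
Smallest is S1 with 1 mismatch.

S1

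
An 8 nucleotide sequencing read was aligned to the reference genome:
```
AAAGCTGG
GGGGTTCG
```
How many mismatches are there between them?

5

Mismatches (1-based): position 1: A→G; position 2: A→G; position 3: A→G; position 5: C→T; position 7: G→C.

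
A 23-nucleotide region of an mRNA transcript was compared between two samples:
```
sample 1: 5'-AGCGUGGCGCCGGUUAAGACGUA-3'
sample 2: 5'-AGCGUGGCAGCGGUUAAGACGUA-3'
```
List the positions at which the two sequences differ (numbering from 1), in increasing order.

9, 10

Differences at position 9 (G→A), position 10 (C→G).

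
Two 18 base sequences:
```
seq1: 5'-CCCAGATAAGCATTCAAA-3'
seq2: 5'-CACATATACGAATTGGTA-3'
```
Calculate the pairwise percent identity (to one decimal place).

61.1%

7 positions differ (2, 5, 9, 11, 15, 16, 17), so 11 of 18 match: 11/18 = 61.11%.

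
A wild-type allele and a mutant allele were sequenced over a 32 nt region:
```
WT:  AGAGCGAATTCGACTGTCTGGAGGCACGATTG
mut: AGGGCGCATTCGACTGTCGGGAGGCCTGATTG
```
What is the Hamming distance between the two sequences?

Comparing position by position, 5 sites differ: 3 (A/G), 7 (A/C), 19 (T/G), 26 (A/C), 27 (C/T).

5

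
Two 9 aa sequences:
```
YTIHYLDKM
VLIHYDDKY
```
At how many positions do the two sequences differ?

4

Mismatches (1-based): position 1: Y→V; position 2: T→L; position 6: L→D; position 9: M→Y.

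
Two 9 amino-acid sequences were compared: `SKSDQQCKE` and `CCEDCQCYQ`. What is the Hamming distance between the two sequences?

6

The sequences differ at residues 1, 2, 3, 5, 8, 9 (1-based) — 6 in total.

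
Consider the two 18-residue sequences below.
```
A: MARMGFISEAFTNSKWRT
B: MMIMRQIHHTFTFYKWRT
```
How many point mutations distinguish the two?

9

The sequences differ at positions 2, 3, 5, 6, 8, 9, 10, 13, 14 (1-based) — 9 in total.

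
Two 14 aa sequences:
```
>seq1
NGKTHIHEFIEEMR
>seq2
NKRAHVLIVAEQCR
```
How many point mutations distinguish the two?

The sequences differ at residues 2, 3, 4, 6, 7, 8, 9, 10, 12, 13 (1-based) — 10 in total.

10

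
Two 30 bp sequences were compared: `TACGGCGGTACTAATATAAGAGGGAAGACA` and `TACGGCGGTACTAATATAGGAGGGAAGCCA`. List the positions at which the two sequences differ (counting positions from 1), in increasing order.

Scanning 1-based: 19: A/G; 28: A/C.

19, 28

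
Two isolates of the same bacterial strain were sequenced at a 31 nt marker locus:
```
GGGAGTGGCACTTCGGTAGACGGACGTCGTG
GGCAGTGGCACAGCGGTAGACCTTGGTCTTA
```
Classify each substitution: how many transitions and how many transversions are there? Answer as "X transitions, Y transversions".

1 transition, 8 transversions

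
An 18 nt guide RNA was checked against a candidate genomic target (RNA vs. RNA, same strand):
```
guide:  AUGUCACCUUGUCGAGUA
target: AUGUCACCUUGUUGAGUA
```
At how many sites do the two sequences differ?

1

Mismatches (1-based): site 13: C→U.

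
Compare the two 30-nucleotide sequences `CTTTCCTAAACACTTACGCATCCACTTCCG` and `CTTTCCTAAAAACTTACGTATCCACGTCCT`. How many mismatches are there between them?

Mismatches (1-based): base 11: C→A; base 19: C→T; base 26: T→G; base 30: G→T.

4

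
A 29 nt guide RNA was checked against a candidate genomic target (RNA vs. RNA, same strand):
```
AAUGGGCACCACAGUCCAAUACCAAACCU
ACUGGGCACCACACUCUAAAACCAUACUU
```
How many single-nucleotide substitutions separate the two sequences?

Mismatches (1-based): base 2: A→C; base 14: G→C; base 17: C→U; base 20: U→A; base 25: A→U; base 28: C→U.

6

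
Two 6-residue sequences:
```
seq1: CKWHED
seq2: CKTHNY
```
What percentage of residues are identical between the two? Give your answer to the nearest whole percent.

50%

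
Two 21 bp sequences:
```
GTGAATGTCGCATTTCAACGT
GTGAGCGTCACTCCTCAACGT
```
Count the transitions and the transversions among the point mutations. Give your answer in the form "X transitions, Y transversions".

5 transitions, 1 transversion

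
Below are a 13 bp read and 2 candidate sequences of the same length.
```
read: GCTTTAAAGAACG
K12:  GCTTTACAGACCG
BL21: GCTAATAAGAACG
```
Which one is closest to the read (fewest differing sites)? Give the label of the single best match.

K12

K12 differs at 2 sites; BL21 differs at 3 sites. The closest is K12.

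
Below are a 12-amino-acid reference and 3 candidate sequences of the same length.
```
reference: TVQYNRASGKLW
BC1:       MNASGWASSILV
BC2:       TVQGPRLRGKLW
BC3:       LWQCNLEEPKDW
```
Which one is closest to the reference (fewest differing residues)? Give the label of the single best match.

BC2

BC1 differs at 9 residues; BC2 differs at 4 residues; BC3 differs at 8 residues. The closest is BC2.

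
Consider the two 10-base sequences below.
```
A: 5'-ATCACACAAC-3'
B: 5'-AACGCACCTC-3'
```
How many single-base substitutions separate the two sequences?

4

Mismatches (1-based): site 2: T→A; site 4: A→G; site 8: A→C; site 9: A→T.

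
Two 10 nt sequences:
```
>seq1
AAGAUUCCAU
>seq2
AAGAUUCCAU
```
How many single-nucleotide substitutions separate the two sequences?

The two sequences are identical at every position.

0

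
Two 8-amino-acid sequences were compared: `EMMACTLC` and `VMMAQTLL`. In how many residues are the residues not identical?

3

The sequences differ at residues 1, 5, 8 (1-based) — 3 in total.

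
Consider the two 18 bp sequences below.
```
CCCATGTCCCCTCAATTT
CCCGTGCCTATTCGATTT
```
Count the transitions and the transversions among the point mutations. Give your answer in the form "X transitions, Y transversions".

5 transitions, 1 transversion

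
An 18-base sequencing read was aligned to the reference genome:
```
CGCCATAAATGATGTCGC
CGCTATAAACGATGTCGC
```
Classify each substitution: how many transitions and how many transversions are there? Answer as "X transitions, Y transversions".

2 transitions, 0 transversions

Transitions (purine↔purine or pyrimidine↔pyrimidine): 4 C→T, 10 T→C.
Transversions (purine↔pyrimidine): none.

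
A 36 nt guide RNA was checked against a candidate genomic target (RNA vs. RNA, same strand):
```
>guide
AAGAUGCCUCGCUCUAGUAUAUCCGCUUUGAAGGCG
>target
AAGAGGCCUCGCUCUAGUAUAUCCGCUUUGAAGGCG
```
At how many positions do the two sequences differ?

1

Mismatches (1-based): position 5: U→G.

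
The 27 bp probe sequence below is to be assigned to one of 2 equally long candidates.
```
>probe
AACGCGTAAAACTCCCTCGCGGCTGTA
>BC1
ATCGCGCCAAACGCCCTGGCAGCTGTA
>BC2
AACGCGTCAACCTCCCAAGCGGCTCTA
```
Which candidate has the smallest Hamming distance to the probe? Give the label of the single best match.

BC2

BC1 differs at 6 sites; BC2 differs at 5 sites. The closest is BC2.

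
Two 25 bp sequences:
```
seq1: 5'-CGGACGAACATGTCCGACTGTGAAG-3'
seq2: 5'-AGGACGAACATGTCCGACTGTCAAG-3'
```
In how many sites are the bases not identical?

The sequences differ at sites 1, 22 (1-based) — 2 in total.

2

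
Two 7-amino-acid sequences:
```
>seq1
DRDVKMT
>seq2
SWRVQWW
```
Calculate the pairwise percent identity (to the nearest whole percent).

6 positions differ (1, 2, 3, 5, 6, 7), so 1 of 7 match: 1/7 = 14.29%.

14%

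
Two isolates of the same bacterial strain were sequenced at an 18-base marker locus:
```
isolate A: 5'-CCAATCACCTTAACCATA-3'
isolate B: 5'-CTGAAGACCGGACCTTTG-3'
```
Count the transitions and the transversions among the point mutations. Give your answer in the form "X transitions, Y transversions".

Transitions (purine↔purine or pyrimidine↔pyrimidine): 2 C→T, 3 A→G, 15 C→T, 18 A→G.
Transversions (purine↔pyrimidine): 5 T→A, 6 C→G, 10 T→G, 11 T→G, 13 A→C, 16 A→T.

4 transitions, 6 transversions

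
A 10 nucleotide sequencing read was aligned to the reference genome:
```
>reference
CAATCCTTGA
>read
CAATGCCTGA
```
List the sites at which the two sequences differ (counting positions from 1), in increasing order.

5, 7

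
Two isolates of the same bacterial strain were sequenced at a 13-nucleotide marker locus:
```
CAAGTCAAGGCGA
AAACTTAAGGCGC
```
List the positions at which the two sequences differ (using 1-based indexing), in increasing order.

1, 4, 6, 13

Differences at position 1 (C→A), position 4 (G→C), position 6 (C→T), position 13 (A→C).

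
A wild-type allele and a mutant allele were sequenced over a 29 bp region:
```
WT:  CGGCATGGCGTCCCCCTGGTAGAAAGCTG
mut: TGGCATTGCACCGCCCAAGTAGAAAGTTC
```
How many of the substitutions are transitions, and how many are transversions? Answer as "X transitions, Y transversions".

5 transitions, 4 transversions

Mismatches (1-based):
position 1: C→T (pyrimidine→pyrimidine, transition)
position 7: G→T (purine→pyrimidine, transversion)
position 10: G→A (purine→purine, transition)
position 11: T→C (pyrimidine→pyrimidine, transition)
position 13: C→G (pyrimidine→purine, transversion)
position 17: T→A (pyrimidine→purine, transversion)
position 18: G→A (purine→purine, transition)
position 27: C→T (pyrimidine→pyrimidine, transition)
position 29: G→C (purine→pyrimidine, transversion)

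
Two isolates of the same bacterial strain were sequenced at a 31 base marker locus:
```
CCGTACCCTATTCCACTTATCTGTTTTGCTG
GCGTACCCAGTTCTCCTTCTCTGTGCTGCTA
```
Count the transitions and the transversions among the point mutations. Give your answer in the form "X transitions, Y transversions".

Transitions (purine↔purine or pyrimidine↔pyrimidine): 10 A→G, 14 C→T, 26 T→C, 31 G→A.
Transversions (purine↔pyrimidine): 1 C→G, 9 T→A, 15 A→C, 19 A→C, 25 T→G.

4 transitions, 5 transversions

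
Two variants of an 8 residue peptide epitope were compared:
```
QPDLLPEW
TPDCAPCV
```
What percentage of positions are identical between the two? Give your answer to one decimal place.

37.5%

Mismatches at positions 1, 4, 5, 7, 8 (1-based): 5 of 8.
Identical positions: 3/8 = 37.5% → 37.5%.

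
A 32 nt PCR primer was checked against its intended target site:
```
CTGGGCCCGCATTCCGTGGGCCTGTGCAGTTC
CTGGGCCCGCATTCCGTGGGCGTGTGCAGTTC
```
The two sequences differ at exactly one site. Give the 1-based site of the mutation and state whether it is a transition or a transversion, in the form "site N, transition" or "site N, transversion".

site 22, transversion

The sequences differ only at site 22: C→G (pyrimidine→purine), a transversion.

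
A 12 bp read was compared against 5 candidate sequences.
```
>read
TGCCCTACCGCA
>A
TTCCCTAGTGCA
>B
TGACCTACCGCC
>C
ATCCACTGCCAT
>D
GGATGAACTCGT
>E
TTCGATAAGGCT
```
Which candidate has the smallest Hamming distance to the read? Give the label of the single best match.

A differs at 3 bases; B differs at 2 bases; C differs at 9 bases; D differs at 9 bases; E differs at 6 bases. The closest is B.

B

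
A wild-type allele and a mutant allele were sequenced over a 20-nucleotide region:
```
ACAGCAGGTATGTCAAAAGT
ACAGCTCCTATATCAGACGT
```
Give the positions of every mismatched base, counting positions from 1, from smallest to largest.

6, 7, 8, 12, 16, 18

Differences at position 6 (A→T), position 7 (G→C), position 8 (G→C), position 12 (G→A), position 16 (A→G), position 18 (A→C).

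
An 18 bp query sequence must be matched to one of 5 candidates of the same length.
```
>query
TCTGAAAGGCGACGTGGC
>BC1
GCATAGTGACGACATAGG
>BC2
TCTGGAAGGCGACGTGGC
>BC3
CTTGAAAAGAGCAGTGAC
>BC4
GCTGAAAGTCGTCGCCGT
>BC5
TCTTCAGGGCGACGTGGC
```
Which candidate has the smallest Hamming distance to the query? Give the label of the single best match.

BC2

BC1 differs at 9 bases; BC2 differs at 1 base; BC3 differs at 7 bases; BC4 differs at 6 bases; BC5 differs at 3 bases. The closest is BC2.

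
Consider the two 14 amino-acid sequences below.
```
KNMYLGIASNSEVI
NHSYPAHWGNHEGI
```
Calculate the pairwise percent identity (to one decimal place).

28.6%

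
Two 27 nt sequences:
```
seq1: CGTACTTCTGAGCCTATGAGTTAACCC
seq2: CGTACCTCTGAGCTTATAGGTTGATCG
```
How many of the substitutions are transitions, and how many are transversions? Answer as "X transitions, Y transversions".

6 transitions, 1 transversion

Transitions (purine↔purine or pyrimidine↔pyrimidine): 6 T→C, 14 C→T, 18 G→A, 19 A→G, 23 A→G, 25 C→T.
Transversions (purine↔pyrimidine): 27 C→G.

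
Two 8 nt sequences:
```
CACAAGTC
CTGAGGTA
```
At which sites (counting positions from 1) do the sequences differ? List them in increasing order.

Differences at site 2 (A→T), site 3 (C→G), site 5 (A→G), site 8 (C→A).

2, 3, 5, 8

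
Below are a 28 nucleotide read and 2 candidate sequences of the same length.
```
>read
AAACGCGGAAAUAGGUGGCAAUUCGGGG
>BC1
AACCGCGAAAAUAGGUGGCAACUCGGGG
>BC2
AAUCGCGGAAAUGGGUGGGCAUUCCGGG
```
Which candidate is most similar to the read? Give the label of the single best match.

BC1 differs at 3 positions; BC2 differs at 5 positions. The closest is BC1.

BC1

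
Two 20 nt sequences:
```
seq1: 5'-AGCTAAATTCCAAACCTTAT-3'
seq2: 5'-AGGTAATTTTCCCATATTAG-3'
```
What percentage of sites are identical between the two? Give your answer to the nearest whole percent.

8 positions differ (3, 7, 10, 12, 13, 15, 16, 20), so 12 of 20 match: 12/20 = 60%.

60%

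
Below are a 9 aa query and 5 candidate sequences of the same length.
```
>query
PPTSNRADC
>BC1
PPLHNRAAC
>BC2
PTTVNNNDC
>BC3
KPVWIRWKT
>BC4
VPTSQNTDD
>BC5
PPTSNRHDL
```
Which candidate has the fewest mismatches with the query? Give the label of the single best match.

BC5

Hamming distances to query — BC1: 3; BC2: 4; BC3: 7; BC4: 5; BC5: 2.
Smallest is BC5 with 2 mismatches.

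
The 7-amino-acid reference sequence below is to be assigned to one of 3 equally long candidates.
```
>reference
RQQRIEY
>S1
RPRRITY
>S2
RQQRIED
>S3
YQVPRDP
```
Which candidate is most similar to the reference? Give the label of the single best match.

S1 differs at 3 positions; S2 differs at 1 position; S3 differs at 6 positions. The closest is S2.

S2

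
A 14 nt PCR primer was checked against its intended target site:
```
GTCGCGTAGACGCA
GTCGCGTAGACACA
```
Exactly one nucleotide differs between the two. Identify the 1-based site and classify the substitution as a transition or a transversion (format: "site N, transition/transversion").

Site 12 changes G→A. G is a purine and A is a purine, so this is a transition.

site 12, transition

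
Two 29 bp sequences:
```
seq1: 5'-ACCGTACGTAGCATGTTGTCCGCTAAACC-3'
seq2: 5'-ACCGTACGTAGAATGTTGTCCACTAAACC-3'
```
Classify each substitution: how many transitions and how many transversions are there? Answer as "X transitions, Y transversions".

1 transition, 1 transversion

Transitions (purine↔purine or pyrimidine↔pyrimidine): 22 G→A.
Transversions (purine↔pyrimidine): 12 C→A.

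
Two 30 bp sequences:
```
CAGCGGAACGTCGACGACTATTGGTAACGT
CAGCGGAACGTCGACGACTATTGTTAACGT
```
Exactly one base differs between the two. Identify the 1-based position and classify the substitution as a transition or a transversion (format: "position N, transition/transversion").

position 24, transversion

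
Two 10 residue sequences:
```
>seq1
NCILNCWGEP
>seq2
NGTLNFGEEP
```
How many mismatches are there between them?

5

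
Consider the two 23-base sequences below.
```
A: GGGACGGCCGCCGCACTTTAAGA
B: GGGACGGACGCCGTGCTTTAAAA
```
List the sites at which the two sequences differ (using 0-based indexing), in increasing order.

7, 13, 14, 21

Differences at site 7 (C→A), site 13 (C→T), site 14 (A→G), site 21 (G→A).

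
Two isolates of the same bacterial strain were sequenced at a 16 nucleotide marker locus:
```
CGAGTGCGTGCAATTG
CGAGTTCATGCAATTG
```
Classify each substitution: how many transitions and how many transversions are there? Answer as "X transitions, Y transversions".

1 transition, 1 transversion

Mismatches (1-based):
position 6: G→T (purine→pyrimidine, transversion)
position 8: G→A (purine→purine, transition)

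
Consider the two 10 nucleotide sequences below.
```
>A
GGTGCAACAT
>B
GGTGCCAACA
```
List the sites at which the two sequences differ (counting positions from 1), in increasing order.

Scanning 1-based: 6: A/C; 8: C/A; 9: A/C; 10: T/A.

6, 8, 9, 10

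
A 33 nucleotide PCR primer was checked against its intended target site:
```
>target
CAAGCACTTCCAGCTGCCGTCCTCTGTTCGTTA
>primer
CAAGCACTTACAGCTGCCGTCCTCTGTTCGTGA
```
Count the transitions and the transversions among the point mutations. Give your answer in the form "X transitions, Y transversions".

0 transitions, 2 transversions

Transitions (purine↔purine or pyrimidine↔pyrimidine): none.
Transversions (purine↔pyrimidine): 10 C→A, 32 T→G.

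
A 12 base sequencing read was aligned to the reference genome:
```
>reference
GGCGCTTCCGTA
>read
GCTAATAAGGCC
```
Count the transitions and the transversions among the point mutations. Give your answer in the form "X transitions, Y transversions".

Transitions (purine↔purine or pyrimidine↔pyrimidine): 3 C→T, 4 G→A, 11 T→C.
Transversions (purine↔pyrimidine): 2 G→C, 5 C→A, 7 T→A, 8 C→A, 9 C→G, 12 A→C.

3 transitions, 6 transversions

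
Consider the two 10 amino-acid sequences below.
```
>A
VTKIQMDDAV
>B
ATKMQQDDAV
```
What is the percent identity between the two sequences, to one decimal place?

Mismatches at positions 1, 4, 6 (1-based): 3 of 10.
Identical positions: 7/10 = 70% → 70.0%.

70.0%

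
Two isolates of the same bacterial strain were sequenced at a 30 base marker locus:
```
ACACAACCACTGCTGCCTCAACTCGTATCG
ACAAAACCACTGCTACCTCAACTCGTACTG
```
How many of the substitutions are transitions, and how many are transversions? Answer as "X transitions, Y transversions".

Mismatches (1-based):
base 4: C→A (pyrimidine→purine, transversion)
base 15: G→A (purine→purine, transition)
base 28: T→C (pyrimidine→pyrimidine, transition)
base 29: C→T (pyrimidine→pyrimidine, transition)

3 transitions, 1 transversion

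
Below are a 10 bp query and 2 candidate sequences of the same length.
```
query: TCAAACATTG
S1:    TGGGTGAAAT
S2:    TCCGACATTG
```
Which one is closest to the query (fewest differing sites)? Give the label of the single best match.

S2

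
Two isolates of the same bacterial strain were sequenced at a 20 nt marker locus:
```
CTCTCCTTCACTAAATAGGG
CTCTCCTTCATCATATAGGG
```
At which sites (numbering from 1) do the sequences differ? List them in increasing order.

Scanning 1-based: 11: C/T; 12: T/C; 14: A/T.

11, 12, 14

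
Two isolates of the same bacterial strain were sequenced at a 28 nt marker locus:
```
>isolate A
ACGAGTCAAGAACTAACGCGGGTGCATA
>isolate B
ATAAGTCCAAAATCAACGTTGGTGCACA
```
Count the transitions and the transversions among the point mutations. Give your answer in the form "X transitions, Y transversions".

Mismatches (1-based):
base 2: C→T (pyrimidine→pyrimidine, transition)
base 3: G→A (purine→purine, transition)
base 8: A→C (purine→pyrimidine, transversion)
base 10: G→A (purine→purine, transition)
base 13: C→T (pyrimidine→pyrimidine, transition)
base 14: T→C (pyrimidine→pyrimidine, transition)
base 19: C→T (pyrimidine→pyrimidine, transition)
base 20: G→T (purine→pyrimidine, transversion)
base 27: T→C (pyrimidine→pyrimidine, transition)

7 transitions, 2 transversions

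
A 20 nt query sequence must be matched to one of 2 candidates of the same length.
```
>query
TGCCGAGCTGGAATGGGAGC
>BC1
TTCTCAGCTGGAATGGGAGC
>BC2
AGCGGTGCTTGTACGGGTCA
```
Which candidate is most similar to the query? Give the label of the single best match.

BC1

BC1 differs at 3 bases; BC2 differs at 9 bases. The closest is BC1.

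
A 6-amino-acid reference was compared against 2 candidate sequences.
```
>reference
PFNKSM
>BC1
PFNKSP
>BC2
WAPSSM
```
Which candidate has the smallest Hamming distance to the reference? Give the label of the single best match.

BC1

Hamming distances to reference — BC1: 1; BC2: 4.
Smallest is BC1 with 1 mismatch.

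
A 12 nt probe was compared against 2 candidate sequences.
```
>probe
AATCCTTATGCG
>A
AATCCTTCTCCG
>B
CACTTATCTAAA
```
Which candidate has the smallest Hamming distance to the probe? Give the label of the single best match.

Hamming distances to probe — A: 2; B: 9.
Smallest is A with 2 mismatches.

A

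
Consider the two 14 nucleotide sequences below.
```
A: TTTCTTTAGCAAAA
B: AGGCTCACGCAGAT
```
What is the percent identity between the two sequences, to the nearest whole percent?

Mismatches at positions 1, 2, 3, 6, 7, 8, 12, 14 (1-based): 8 of 14.
Identical positions: 6/14 = 42.86% → 43%.

43%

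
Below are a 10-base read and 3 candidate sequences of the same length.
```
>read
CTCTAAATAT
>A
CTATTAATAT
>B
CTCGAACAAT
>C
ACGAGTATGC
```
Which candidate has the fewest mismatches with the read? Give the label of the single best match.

A differs at 2 bases; B differs at 3 bases; C differs at 8 bases. The closest is A.

A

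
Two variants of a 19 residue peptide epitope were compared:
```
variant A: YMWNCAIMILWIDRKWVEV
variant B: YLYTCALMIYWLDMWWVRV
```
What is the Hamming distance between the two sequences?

The sequences differ at positions 2, 3, 4, 7, 10, 12, 14, 15, 18 (1-based) — 9 in total.

9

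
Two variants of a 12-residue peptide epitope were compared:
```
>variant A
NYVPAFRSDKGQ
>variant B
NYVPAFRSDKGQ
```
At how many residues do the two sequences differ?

0

The two sequences are identical at every position.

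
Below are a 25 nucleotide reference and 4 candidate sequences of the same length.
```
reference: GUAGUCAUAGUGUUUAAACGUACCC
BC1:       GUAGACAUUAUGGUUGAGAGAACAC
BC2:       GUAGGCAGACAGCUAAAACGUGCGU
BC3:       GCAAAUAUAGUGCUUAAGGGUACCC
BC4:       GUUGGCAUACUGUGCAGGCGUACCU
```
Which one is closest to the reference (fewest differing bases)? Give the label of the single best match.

Hamming distances to reference — BC1: 9; BC2: 9; BC3: 7; BC4: 8.
Smallest is BC3 with 7 mismatches.

BC3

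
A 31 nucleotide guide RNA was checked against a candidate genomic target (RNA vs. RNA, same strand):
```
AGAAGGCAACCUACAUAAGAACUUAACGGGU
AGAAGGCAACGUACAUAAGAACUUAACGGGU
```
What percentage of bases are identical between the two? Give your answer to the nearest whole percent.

Mismatch at position 11 (1-based): 1 of 31.
Identical positions: 30/31 = 96.77% → 97%.

97%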